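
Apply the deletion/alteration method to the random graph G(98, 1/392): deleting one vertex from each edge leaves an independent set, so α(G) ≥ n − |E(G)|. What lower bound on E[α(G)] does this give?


E[|E(G)|] = C(98, 2)·p = 4753 · (1/392) = 97/8.
E[α(G)] ≥ n − E[|E(G)|] = 98 − 97/8 = 687/8.
Numerically: ≈ 85.875.
(This is only a lower bound; the true E[α(G)] may be larger.)

E[α(G)] ≥ 687/8 ≈ 85.875.


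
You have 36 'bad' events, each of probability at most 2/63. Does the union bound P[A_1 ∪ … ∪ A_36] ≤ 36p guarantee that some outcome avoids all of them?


Union bound: P[∪_{i=1}^{36} A_i] ≤ Σ_i P[A_i] ≤ 36·p = 36·(2/63) = 8/7.
Numerically: 8/7 ≈ 1.1429.
Is 8/7 < 1? NO.
Since the bound 8/7 is ≥ 1, the union bound is uninformative here; it does NOT by itself certify existence.

36·p = 8/7 ≈ 1.1429; existence NOT certified by the union bound.


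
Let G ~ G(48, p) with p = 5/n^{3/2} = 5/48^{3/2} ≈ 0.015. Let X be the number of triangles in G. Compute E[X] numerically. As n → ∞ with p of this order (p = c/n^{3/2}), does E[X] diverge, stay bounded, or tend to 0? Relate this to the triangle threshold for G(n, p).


Number of potential triangles: C(48, 3) = 17296.
Each occurs with probability p³ ≈ (0.015)³ ≈ 3.39879e-06.
By linearity: E[X] = C(48, 3)·p³ ≈ 17296 · 3.39879e-06 ≈ 0.059.
Since α = 3/2 > 1, p = c/n^{3/2} = o(1/n) is below the triangle threshold p ~ 1/n. Asymptotically E[X] ~ (c³/6)·n^{3(1−α)} = (5³/6)·n^{-1.5} → 0, so by Markov's inequality G has no triangles w.h.p.

E[X] ≈ 0.059; in regime p = Θ(1/n^{3/2}) E[X] tends to 0 (below the triangle threshold p ~ 1/n).


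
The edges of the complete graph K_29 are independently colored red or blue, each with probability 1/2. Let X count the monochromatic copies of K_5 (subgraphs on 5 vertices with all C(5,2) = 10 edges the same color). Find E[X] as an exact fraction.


Let X = Σ_S X_S over the C(29, 5) = 118755 subsets S of size 5, where X_S = 1 if the K_5 on S is monochromatic.
For a fixed S, the K_5 on S has C(5, 2) = 10 edges. P[all 10 edges red] = (1/2)^10, and likewise for blue, so P[monochromatic] = 2·(1/2)^10 = 2^{1 − 10} = 1/512.
By linearity: E[X] = C(29, 5) · 2^{1 − 10} = 118755 · 1/512 = 118755/512.
Numerically: E[X] ≈ 231.943.

E[X] = C(29,5)·2^(1−C(5,2)) = 118755/512 ≈ 231.943.


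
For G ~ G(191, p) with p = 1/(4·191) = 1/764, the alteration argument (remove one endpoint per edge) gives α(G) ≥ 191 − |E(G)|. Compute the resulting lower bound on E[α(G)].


E[|E(G)|] = C(191, 2)·p = 18145 · (1/764) = 95/4.
E[α(G)] ≥ n − E[|E(G)|] = 191 − 95/4 = 669/4.
Numerically: ≈ 167.250000.
(This is only a lower bound; the true E[α(G)] may be larger.)

E[α(G)] ≥ 669/4 ≈ 167.250000.


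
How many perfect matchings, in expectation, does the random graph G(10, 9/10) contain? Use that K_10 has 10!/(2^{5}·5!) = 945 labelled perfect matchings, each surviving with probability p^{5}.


K_10 has 10!/(2^{5}·5!) = 945 labelled perfect matchings.
For each such perfect matching H, let X_H = 1 if all 5 edges of H are present in G. Then P[X_H = 1] = p^{5} = (9/10)^{5} = 59049/100000.
Summing the indicators: E[X] = Σ_H E[X_H] = 945 · p^{5} = 945 · 59049/100000 = 11160261/20000.
Numerically: E[X] ≈ 558.013.

E[X] = 945 · (9/10)^{5} = 11160261/20000 ≈ 558.013.


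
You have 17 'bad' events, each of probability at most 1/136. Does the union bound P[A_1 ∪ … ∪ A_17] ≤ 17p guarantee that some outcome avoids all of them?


Union bound: P[∪_{i=1}^{17} A_i] ≤ Σ_i P[A_i] ≤ 17·p = 17·(1/136) = 1/8.
Numerically: 1/8 ≈ 0.1250000.
Is 1/8 < 1? YES.
Since P[∪ A_i] ≤ 1/8 < 1, the complement has P[∩ A_i^c] ≥ 1 − 1/8 = 7/8 > 0, so some outcome avoids every A_i.

17·p = 1/8 ≈ 0.1250000; existence CERTIFIED by the union bound.


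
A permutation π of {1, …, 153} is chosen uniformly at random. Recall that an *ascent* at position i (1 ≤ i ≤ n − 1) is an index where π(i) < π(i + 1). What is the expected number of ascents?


Write X = Σ X_I over i = 1, …, 152, with X_I the indicator of one ascent.
There are 152 indicators.
For each fixed i, the pair (π(i), π(i+1)) is a uniformly random ordered pair of distinct values from {1, …, 153}; by symmetry P[π(i) < π(i+1)] = 1/2.
By linearity: E[X] = 152 · (1/2) = (153 − 1) · (1/2) = 76 ≈ 76.000000.

E[X] = 76 = 76.000000.


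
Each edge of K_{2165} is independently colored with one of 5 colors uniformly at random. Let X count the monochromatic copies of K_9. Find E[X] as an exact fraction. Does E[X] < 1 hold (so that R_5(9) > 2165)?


E[X] = C(2165, 9) · 5^{1 − 36} = 2832220612024886803272630 · 5^{−35} = 2832220612024886803272630/2910383045673370361328125.
As a reduced fraction: E[X] = 566444122404977360654526/582076609134674072265625 ≈ 0.9731436.
Is E[X] < 1? YES.
Since E[X] < 1, there exists a 5-coloring of K_{2165} with no monochromatic K_9; hence R_5(9) > 2165.

E[X] = 566444122404977360654526/582076609134674072265625 ≈ 0.9731436; E[X] < 1, so R_5(9) > 2165.


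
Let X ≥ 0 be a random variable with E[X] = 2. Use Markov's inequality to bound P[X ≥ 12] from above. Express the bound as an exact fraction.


μ = E[X] = 2, a = 12.
Markov: P[X ≥ 12] ≤ μ/a = (2)/12 = 1/6.
Numerically: ≈ 0.166667.
(Since a = 12 > μ = 2.000000, the bound 1/6 is < 1 and informative.)

P[X ≥ 12] ≤ 1/6 ≈ 0.166667.


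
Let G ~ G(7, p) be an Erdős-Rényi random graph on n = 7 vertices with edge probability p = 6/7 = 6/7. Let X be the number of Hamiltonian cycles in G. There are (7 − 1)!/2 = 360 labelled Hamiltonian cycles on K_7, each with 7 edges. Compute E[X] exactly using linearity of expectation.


K_7 has (7 − 1)!/2 = 360 labelled Hamiltonian cycles.
For each such Hamiltonian cycle H, let X_H = 1 if all 7 edges of H are present in G. Then P[X_H = 1] = p^{7} = (6/7)^{7} = 279936/823543.
By linearity of expectation: E[X] = Σ_H E[X_H] = 360 · p^{7} = 360 · 279936/823543 = 100776960/823543.
Numerically: E[X] ≈ 122.4.

E[X] = 360 · (6/7)^{7} = 100776960/823543 ≈ 122.4.


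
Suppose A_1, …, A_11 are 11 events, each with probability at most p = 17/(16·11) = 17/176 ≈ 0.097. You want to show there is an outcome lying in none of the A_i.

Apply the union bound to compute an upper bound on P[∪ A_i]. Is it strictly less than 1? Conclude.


Union bound: P[∪_{i=1}^{11} A_i] ≤ Σ_i P[A_i] ≤ 11·p = 11·(17/176) = 17/16.
Numerically: 17/16 ≈ 1.062.
Is 17/16 < 1? NO.
Since the bound 17/16 is ≥ 1, the union bound is uninformative here; it does NOT by itself certify existence.

11·p = 17/16 ≈ 1.062; existence NOT certified by the union bound.


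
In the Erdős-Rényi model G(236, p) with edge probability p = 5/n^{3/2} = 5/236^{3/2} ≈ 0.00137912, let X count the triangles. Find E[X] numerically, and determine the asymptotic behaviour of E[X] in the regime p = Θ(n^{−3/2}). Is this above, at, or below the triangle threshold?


Number of potential triangles: C(236, 3) = 2162940.
Each occurs with probability p³ ≈ (0.00137912)³ ≈ 2.62304656e-09.
By linearity: E[X] = C(236, 3)·p³ ≈ 2162940 · 2.62304656e-09 ≈ 0.005673.
Since α = 3/2 > 1, p = c/n^{3/2} = o(1/n) is below the triangle threshold p ~ 1/n. Asymptotically E[X] ~ (c³/6)·n^{3(1−α)} = (5³/6)·n^{-1.5} → 0, so by Markov's inequality G has no triangles w.h.p.

E[X] ≈ 0.005673; in regime p = Θ(1/n^{3/2}) E[X] tends to 0 (below the triangle threshold p ~ 1/n).


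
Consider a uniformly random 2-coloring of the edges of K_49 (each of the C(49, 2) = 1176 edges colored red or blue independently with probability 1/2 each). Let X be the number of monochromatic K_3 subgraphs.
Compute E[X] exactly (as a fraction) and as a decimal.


Let X = Σ_S X_S over the C(49, 3) = 18424 subsets S of size 3, where X_S = 1 if the K_3 on S is monochromatic.
For a fixed S, the K_3 on S has C(3, 2) = 3 edges. P[all 3 edges red] = (1/2)^3, and likewise for blue, so P[monochromatic] = 2·(1/2)^3 = 2^{1 − 3} = 1/4.
Summing: E[X] = C(49, 3) · 2^{1 − 3} = 18424 · 1/4 = 4606.
Numerically: E[X] ≈ 4606.000000.

E[X] = C(49,3)·2^(1−C(3,2)) = 4606 ≈ 4606.000000.


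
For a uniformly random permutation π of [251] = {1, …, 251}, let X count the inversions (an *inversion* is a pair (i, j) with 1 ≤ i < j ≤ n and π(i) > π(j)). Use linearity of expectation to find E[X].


Write X = Σ X_I over the C(251, 2) = 31375 pairs i < j, with X_I the indicator of one inversion.
There are 31375 indicators.
For each fixed pair i < j, the values π(i) and π(j) are two distinct elements of {1, …, 251} in uniformly random order; by symmetry P[π(i) > π(j)] = 1/2.
By linearity: E[X] = 31375 · (1/2) = C(251, 2) · (1/2) = 31375/2 = 31375/2 ≈ 15687.50000.

E[X] = 31375/2 = 15687.50000.


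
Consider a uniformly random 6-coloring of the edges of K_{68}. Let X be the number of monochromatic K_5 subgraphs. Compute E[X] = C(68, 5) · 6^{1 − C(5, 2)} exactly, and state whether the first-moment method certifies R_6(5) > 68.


E[X] = C(68, 5) · 6^{1 − 10} = 10424128 · 6^{−9} = 10424128/10077696.
As a reduced fraction: E[X] = 162877/157464 ≈ 1.034.
Is E[X] < 1? NO.
Since E[X] ≥ 1, the first-moment bound is inconclusive at n = 68; it does NOT by itself certify R_6(5) > 68.

E[X] = 162877/157464 ≈ 1.034; E[X] ≥ 1; first-moment method inconclusive here.


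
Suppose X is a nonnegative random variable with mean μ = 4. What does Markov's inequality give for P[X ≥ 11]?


μ = E[X] = 4, a = 11.
Markov: P[X ≥ 11] ≤ μ/a = (4)/11 = 4/11.
Numerically: ≈ 0.3636.
(Since a = 11 > μ = 4.0000, the bound 4/11 is < 1 and informative.)

P[X ≥ 11] ≤ 4/11 ≈ 0.3636.


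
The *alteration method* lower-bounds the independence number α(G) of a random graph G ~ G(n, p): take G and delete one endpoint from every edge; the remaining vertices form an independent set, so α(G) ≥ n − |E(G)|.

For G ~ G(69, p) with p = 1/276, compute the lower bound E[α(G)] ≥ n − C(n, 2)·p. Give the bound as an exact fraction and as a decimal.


E[|E(G)|] = C(69, 2)·p = 2346 · (1/276) = 17/2.
E[α(G)] ≥ n − E[|E(G)|] = 69 − 17/2 = 121/2.
Numerically: ≈ 60.50000.
(This is only a lower bound; the true E[α(G)] may be larger.)

E[α(G)] ≥ 121/2 ≈ 60.50000.


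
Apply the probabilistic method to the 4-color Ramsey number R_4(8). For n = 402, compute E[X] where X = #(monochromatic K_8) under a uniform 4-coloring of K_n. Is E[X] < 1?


E[X] = C(402, 8) · 4^{1 − 28} = 15770615726749950 · 4^{−27} = 15770615726749950/18014398509481984.
As a reduced fraction: E[X] = 7885307863374975/9007199254740992 ≈ 0.875.
Is E[X] < 1? YES.
Since E[X] < 1, there exists a 4-coloring of K_{402} with no monochromatic K_8; hence R_4(8) > 402.

E[X] = 7885307863374975/9007199254740992 ≈ 0.875; E[X] < 1, so R_4(8) > 402.


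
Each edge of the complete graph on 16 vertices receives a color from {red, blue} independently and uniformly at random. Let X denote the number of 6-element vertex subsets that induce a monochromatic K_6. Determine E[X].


Let X = Σ_S X_S over the C(16, 6) = 8008 subsets S of size 6, where X_S = 1 if the K_6 on S is monochromatic.
For a fixed S, the K_6 on S has C(6, 2) = 15 edges. P[all 15 edges red] = (1/2)^15, and likewise for blue, so P[monochromatic] = 2·(1/2)^15 = 2^{1 − 15} = 1/16384.
By linearity: E[X] = C(16, 6) · 2^{1 − 15} = 8008 · 1/16384 = 1001/2048.
Numerically: E[X] ≈ 0.4888.

E[X] = C(16,6)·2^(1−C(6,2)) = 1001/2048 ≈ 0.4888.


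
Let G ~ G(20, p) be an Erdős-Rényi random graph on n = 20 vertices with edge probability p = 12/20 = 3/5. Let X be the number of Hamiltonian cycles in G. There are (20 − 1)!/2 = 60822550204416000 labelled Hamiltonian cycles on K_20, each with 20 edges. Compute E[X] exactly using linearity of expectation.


K_20 has (20 − 1)!/2 = 60822550204416000 labelled Hamiltonian cycles.
For each such Hamiltonian cycle H, let X_H = 1 if all 20 edges of H are present in G. Then P[X_H = 1] = p^{20} = (3/5)^{20} = 3486784401/95367431640625.
By linearity of expectation: E[X] = Σ_H E[X_H] = 60822550204416000 · p^{20} = 60822550204416000 · 3486784401/95367431640625 = 1696600954254376560918528/762939453125.
Numerically: E[X] ≈ 2.22e+12.

E[X] = 60822550204416000 · (3/5)^{20} = 1696600954254376560918528/762939453125 ≈ 2.22e+12.


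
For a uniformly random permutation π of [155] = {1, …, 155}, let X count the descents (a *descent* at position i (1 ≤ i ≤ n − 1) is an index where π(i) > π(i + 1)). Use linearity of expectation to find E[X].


Write X = Σ X_I over i = 1, …, 154, with X_I the indicator of one descent.
There are 154 indicators.
For each fixed i, the pair (π(i), π(i+1)) is a uniformly random ordered pair of distinct values from {1, …, 155}; by symmetry P[π(i) > π(i+1)] = 1/2.
By linearity: E[X] = 154 · (1/2) = (155 − 1) · (1/2) = 77 ≈ 77.0000.

E[X] = 77 = 77.0000.


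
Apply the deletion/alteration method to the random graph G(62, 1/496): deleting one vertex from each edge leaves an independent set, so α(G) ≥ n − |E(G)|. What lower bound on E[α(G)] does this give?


E[|E(G)|] = C(62, 2)·p = 1891 · (1/496) = 61/16.
E[α(G)] ≥ n − E[|E(G)|] = 62 − 61/16 = 931/16.
Numerically: ≈ 58.1875.
(This is only a lower bound; the true E[α(G)] may be larger.)

E[α(G)] ≥ 931/16 ≈ 58.1875.


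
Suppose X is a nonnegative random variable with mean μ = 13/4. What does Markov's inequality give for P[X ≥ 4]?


μ = E[X] = 13/4, a = 4.
Markov: P[X ≥ 4] ≤ μ/a = (13/4)/4 = 13/16.
Numerically: ≈ 0.812500.
(Since a = 4 > μ = 3.250000, the bound 13/16 is < 1 and informative.)

P[X ≥ 4] ≤ 13/16 ≈ 0.812500.


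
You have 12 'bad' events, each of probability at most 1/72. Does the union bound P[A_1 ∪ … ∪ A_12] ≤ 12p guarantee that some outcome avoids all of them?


Union bound: P[∪_{i=1}^{12} A_i] ≤ Σ_i P[A_i] ≤ 12·p = 12·(1/72) = 1/6.
Numerically: 1/6 ≈ 0.166667.
Is 1/6 < 1? YES.
Since P[∪ A_i] ≤ 1/6 < 1, the complement has P[∩ A_i^c] ≥ 1 − 1/6 = 5/6 > 0, so some outcome avoids every A_i.

12·p = 1/6 ≈ 0.166667; existence CERTIFIED by the union bound.


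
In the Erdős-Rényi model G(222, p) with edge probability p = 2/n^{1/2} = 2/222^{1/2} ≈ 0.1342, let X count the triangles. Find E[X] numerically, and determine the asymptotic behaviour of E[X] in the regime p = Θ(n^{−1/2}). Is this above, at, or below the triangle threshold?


Number of potential triangles: C(222, 3) = 1798940.
Each occurs with probability p³ ≈ (0.1342)³ ≈ 2.418580e-03.
By linearity: E[X] = C(222, 3)·p³ ≈ 1798940 · 2.418580e-03 ≈ 4350.8810.
Since α = 1/2 < 1, p = c/n^{1/2} ≫ 1/n is above the triangle threshold p ~ 1/n. Asymptotically E[X] ~ (c³/6)·n^{3(1−α)} = (2³/6)·n^{1.5} → ∞; triangles are abundant w.h.p.

E[X] ≈ 4350.8810; in regime p = Θ(1/n^{1/2}) E[X] diverges (above the triangle threshold p ~ 1/n).


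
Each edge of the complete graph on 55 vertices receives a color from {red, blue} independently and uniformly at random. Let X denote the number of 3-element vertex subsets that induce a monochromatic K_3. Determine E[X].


Let X = Σ_S X_S over the C(55, 3) = 26235 subsets S of size 3, where X_S = 1 if the K_3 on S is monochromatic.
For a fixed S, the K_3 on S has C(3, 2) = 3 edges. P[all 3 edges red] = (1/2)^3, and likewise for blue, so P[monochromatic] = 2·(1/2)^3 = 2^{1 − 3} = 1/4.
By linearity: E[X] = C(55, 3) · 2^{1 − 3} = 26235 · 1/4 = 26235/4.
Numerically: E[X] ≈ 6558.750000.

E[X] = C(55,3)·2^(1−C(3,2)) = 26235/4 ≈ 6558.750000.


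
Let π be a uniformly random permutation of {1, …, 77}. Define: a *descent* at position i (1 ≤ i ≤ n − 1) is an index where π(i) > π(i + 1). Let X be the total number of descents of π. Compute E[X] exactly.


Write X = Σ X_I over i = 1, …, 76, with X_I the indicator of one descent.
There are 76 indicators.
For each fixed i, the pair (π(i), π(i+1)) is a uniformly random ordered pair of distinct values from {1, …, 77}; by symmetry P[π(i) > π(i+1)] = 1/2.
By linearity: E[X] = 76 · (1/2) = (77 − 1) · (1/2) = 38 ≈ 38.00000.

E[X] = 38 = 38.00000.


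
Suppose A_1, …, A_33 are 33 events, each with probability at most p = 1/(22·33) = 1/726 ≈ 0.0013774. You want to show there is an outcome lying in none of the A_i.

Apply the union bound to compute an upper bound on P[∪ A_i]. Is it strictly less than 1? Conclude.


Union bound: P[∪_{i=1}^{33} A_i] ≤ Σ_i P[A_i] ≤ 33·p = 33·(1/726) = 1/22.
Numerically: 1/22 ≈ 0.0454545.
Is 1/22 < 1? YES.
Since P[∪ A_i] ≤ 1/22 < 1, the complement has P[∩ A_i^c] ≥ 1 − 1/22 = 21/22 > 0, so some outcome avoids every A_i.

33·p = 1/22 ≈ 0.0454545; existence CERTIFIED by the union bound.


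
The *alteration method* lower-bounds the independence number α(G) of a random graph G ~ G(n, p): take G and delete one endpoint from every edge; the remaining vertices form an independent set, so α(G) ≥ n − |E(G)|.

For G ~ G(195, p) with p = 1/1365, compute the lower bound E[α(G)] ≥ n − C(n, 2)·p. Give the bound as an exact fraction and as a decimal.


E[|E(G)|] = C(195, 2)·p = 18915 · (1/1365) = 97/7.
E[α(G)] ≥ n − E[|E(G)|] = 195 − 97/7 = 1268/7.
Numerically: ≈ 181.1429.
(This is only a lower bound; the true E[α(G)] may be larger.)

E[α(G)] ≥ 1268/7 ≈ 181.1429.


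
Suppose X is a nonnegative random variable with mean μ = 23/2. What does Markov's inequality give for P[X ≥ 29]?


μ = E[X] = 23/2, a = 29.
Markov: P[X ≥ 29] ≤ μ/a = (23/2)/29 = 23/58.
Numerically: ≈ 0.39655.
(Since a = 29 > μ = 11.50000, the bound 23/58 is < 1 and informative.)

P[X ≥ 29] ≤ 23/58 ≈ 0.39655.


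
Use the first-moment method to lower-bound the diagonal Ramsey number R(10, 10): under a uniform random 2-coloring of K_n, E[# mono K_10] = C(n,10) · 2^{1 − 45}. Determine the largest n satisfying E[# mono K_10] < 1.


We need C(n, 10) · 2^{1 − 45} < 1, i.e. C(n, 10) < 2^{45 − 1} = 17592186044416.
Check values of n near the boundary:
  n = 99: C(99, 10) = 15579278510796; 15579278510796 < 17592186044416? YES
  n = 100: C(100, 10) = 17310309456440; 17310309456440 < 17592186044416? YES
  n = 101: C(101, 10) = 19212541264840; 19212541264840 < 17592186044416? NO
The largest n with C(n, 10) < 17592186044416 is n = 100 (where E[X] = 2163788682055/2199023255552 ≈ 0.983977). Hence R(10, 10) > 100, i.e. R(10, 10) ≥ 101.

Largest n = 100; hence R(10, 10) > 100.


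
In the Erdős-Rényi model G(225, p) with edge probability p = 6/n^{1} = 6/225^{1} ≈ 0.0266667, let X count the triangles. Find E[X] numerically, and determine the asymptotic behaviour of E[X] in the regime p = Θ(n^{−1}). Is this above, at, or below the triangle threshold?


Number of potential triangles: C(225, 3) = 1873200.
Each occurs with probability p³ ≈ (0.0266667)³ ≈ 1.89629630e-05.
By linearity: E[X] = C(225, 3)·p³ ≈ 1873200 · 1.89629630e-05 ≈ 35.521422.
Here α = 1, so p = 6/n is exactly at the triangle threshold p ~ 1/n. Asymptotically E[X] → c³/6 = 6³/6 = 36 ≈ 36.000000, a bounded constant. In this regime the triangle count is asymptotically Poisson(c³/6).

E[X] ≈ 35.521422; in regime p = Θ(1/n^{1}) E[X] stays bounded (at the triangle threshold p ~ 1/n).


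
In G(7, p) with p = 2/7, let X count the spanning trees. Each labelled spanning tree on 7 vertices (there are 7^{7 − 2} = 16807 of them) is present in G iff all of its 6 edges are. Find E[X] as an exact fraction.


K_7 has 7^{7 − 2} = 16807 labelled spanning trees.
For each such spanning tree H, let X_H = 1 if all 6 edges of H are present in G. Then P[X_H = 1] = p^{6} = (2/7)^{6} = 64/117649.
By linearity: E[X] = Σ_H E[X_H] = 16807 · p^{6} = 16807 · 64/117649 = 64/7.
Numerically: E[X] ≈ 9.14286.

E[X] = 16807 · (2/7)^{6} = 64/7 ≈ 9.14286.


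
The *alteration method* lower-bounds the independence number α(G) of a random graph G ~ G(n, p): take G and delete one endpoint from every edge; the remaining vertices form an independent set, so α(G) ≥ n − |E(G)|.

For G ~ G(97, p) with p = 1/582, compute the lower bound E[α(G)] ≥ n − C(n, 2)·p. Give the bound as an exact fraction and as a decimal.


E[|E(G)|] = C(97, 2)·p = 4656 · (1/582) = 8.
E[α(G)] ≥ n − E[|E(G)|] = 97 − 8 = 89.
Numerically: ≈ 89.0000.
(This is only a lower bound; the true E[α(G)] may be larger.)

E[α(G)] ≥ 89 ≈ 89.0000.


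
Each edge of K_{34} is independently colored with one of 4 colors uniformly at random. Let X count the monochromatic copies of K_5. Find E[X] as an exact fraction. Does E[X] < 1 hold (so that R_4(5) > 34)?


E[X] = C(34, 5) · 4^{1 − 10} = 278256 · 4^{−9} = 278256/262144.
As a reduced fraction: E[X] = 17391/16384 ≈ 1.0615.
Is E[X] < 1? NO.
Since E[X] ≥ 1, the first-moment bound is inconclusive at n = 34; it does NOT by itself certify R_4(5) > 34.

E[X] = 17391/16384 ≈ 1.0615; E[X] ≥ 1; first-moment method inconclusive here.


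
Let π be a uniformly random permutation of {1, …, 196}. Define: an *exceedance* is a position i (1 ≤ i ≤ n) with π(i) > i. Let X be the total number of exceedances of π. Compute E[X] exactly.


Write X = Σ_{i=1}^{196} X_i, where X_i = 1_{π(i) > i}.
For each fixed i, π(i) is uniform over {1, …, 196} (marginal of a uniform permutation), so P[π(i) > i] = (n − i)/n. Summing: Σ_{i=1}^{196} (n − i)/n = (0 + 1 + … + 195)/196 = 196(196 − 1)/(2·196) = (196 − 1)/2.
Hence E[X] = Σ_{i=1}^{196} (196 − i)/196 = 195/2 ≈ 97.50000.

E[X] = 195/2 = 97.50000.


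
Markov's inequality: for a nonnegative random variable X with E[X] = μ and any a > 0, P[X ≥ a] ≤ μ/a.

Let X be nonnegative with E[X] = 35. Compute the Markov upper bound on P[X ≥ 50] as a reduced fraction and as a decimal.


μ = E[X] = 35, a = 50.
Markov: P[X ≥ 50] ≤ μ/a = (35)/50 = 7/10.
Numerically: ≈ 0.7000.
(Since a = 50 > μ = 35.0000, the bound 7/10 is < 1 and informative.)

P[X ≥ 50] ≤ 7/10 ≈ 0.7000.


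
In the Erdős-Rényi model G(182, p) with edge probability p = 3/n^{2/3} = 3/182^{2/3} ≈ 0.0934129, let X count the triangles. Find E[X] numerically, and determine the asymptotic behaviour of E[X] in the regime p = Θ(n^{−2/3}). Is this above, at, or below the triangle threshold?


Number of potential triangles: C(182, 3) = 988260.
Each occurs with probability p³ ≈ (0.0934129)³ ≈ 8.15118947e-04.
By linearity: E[X] = C(182, 3)·p³ ≈ 988260 · 8.15118947e-04 ≈ 805.549451.
Since α = 2/3 < 1, p = c/n^{2/3} ≫ 1/n is above the triangle threshold p ~ 1/n. Asymptotically E[X] ~ (c³/6)·n^{3(1−α)} = (3³/6)·n^{1} → ∞; triangles are abundant w.h.p.

E[X] ≈ 805.549451; in regime p = Θ(1/n^{2/3}) E[X] diverges (above the triangle threshold p ~ 1/n).


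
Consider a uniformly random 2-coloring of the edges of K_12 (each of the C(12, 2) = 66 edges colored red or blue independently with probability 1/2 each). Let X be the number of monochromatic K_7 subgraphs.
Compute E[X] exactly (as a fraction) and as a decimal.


Let X = Σ_S X_S over the C(12, 7) = 792 subsets S of size 7, where X_S = 1 if the K_7 on S is monochromatic.
For a fixed S, the K_7 on S has C(7, 2) = 21 edges. P[all 21 edges red] = (1/2)^21, and likewise for blue, so P[monochromatic] = 2·(1/2)^21 = 2^{1 − 21} = 1/1048576.
Summing: E[X] = C(12, 7) · 2^{1 − 21} = 792 · 1/1048576 = 99/131072.
Numerically: E[X] ≈ 0.0008.

E[X] = C(12,7)·2^(1−C(7,2)) = 99/131072 ≈ 0.0008.


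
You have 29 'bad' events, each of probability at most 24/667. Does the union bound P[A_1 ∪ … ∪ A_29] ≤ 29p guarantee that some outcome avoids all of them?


Union bound: P[∪_{i=1}^{29} A_i] ≤ Σ_i P[A_i] ≤ 29·p = 29·(24/667) = 24/23.
Numerically: 24/23 ≈ 1.043478.
Is 24/23 < 1? NO.
Since the bound 24/23 is ≥ 1, the union bound is uninformative here; it does NOT by itself certify existence.

29·p = 24/23 ≈ 1.043478; existence NOT certified by the union bound.


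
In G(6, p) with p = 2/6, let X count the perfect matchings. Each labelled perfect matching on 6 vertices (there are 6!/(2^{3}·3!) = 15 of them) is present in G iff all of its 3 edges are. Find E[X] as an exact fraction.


K_6 has 6!/(2^{3}·3!) = 15 labelled perfect matchings.
For each such perfect matching H, let X_H = 1 if all 3 edges of H are present in G. Then P[X_H = 1] = p^{3} = (1/3)^{3} = 1/27.
By linearity of expectation: E[X] = Σ_H E[X_H] = 15 · p^{3} = 15 · 1/27 = 5/9.
Numerically: E[X] ≈ 0.556.

E[X] = 15 · (1/3)^{3} = 5/9 ≈ 0.556.


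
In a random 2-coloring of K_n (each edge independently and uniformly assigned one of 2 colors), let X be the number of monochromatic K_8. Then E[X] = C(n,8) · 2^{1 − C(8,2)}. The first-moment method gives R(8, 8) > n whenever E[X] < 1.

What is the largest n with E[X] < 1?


We need C(n, 8) · 2^{1 − 28} < 1, i.e. C(n, 8) < 2^{28 − 1} = 134217728.
Check values of n near the boundary:
  n = 41: C(41, 8) = 95548245; 95548245 < 134217728? YES
  n = 42: C(42, 8) = 118030185; 118030185 < 134217728? YES
  n = 43: C(43, 8) = 145008513; 145008513 < 134217728? NO
  n = 44: C(44, 8) = 177232627; 177232627 < 134217728? NO
  n = 45: C(45, 8) = 215553195; 215553195 < 134217728? NO
The largest n with C(n, 8) < 134217728 is n = 42 (where E[X] = 118030185/134217728 ≈ 0.87939). Hence R(8, 8) > 42, i.e. R(8, 8) ≥ 43.

Largest n = 42; hence R(8, 8) > 42.


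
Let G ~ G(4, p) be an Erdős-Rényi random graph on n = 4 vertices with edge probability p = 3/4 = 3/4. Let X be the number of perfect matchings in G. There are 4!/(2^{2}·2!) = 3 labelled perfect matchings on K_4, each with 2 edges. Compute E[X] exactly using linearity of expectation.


K_4 has 4!/(2^{2}·2!) = 3 labelled perfect matchings.
For each such perfect matching H, let X_H = 1 if all 2 edges of H are present in G. Then P[X_H = 1] = p^{2} = (3/4)^{2} = 9/16.
By linearity of expectation: E[X] = Σ_H E[X_H] = 3 · p^{2} = 3 · 9/16 = 27/16.
Numerically: E[X] ≈ 1.69.

E[X] = 3 · (3/4)^{2} = 27/16 ≈ 1.69.


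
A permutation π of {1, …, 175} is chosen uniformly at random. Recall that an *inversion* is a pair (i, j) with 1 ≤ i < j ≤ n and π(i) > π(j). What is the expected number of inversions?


Write X = Σ X_I over the C(175, 2) = 15225 pairs i < j, with X_I the indicator of one inversion.
There are 15225 indicators.
For each fixed pair i < j, the values π(i) and π(j) are two distinct elements of {1, …, 175} in uniformly random order; by symmetry P[π(i) > π(j)] = 1/2.
By linearity: E[X] = 15225 · (1/2) = C(175, 2) · (1/2) = 15225/2 = 15225/2 ≈ 7612.500000.

E[X] = 15225/2 = 7612.500000.


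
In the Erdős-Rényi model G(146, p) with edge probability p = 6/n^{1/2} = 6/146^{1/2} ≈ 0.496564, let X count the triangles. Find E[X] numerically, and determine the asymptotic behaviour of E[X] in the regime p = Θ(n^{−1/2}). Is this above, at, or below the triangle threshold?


Number of potential triangles: C(146, 3) = 508080.
Each occurs with probability p³ ≈ (0.496564)³ ≈ 1.22440323e-01.
By linearity: E[X] = C(146, 3)·p³ ≈ 508080 · 1.22440323e-01 ≈ 62209.479434.
Since α = 1/2 < 1, p = c/n^{1/2} ≫ 1/n is above the triangle threshold p ~ 1/n. Asymptotically E[X] ~ (c³/6)·n^{3(1−α)} = (6³/6)·n^{1.5} → ∞; triangles are abundant w.h.p.

E[X] ≈ 62209.479434; in regime p = Θ(1/n^{1/2}) E[X] diverges (above the triangle threshold p ~ 1/n).


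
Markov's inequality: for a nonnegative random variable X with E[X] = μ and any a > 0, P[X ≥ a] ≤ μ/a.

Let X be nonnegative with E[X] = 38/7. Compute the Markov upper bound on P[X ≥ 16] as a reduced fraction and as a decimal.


μ = E[X] = 38/7, a = 16.
Markov: P[X ≥ 16] ≤ μ/a = (38/7)/16 = 19/56.
Numerically: ≈ 0.3393.
(Since a = 16 > μ = 5.4286, the bound 19/56 is < 1 and informative.)

P[X ≥ 16] ≤ 19/56 ≈ 0.3393.


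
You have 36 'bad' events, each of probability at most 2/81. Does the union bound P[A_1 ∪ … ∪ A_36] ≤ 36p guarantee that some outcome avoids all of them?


Union bound: P[∪_{i=1}^{36} A_i] ≤ Σ_i P[A_i] ≤ 36·p = 36·(2/81) = 8/9.
Numerically: 8/9 ≈ 0.8888889.
Is 8/9 < 1? YES.
Since P[∪ A_i] ≤ 8/9 < 1, the complement has P[∩ A_i^c] ≥ 1 − 8/9 = 1/9 > 0, so some outcome avoids every A_i.

36·p = 8/9 ≈ 0.8888889; existence CERTIFIED by the union bound.


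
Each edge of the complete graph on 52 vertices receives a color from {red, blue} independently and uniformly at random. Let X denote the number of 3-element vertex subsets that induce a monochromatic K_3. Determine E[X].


Let X = Σ_S X_S over the C(52, 3) = 22100 subsets S of size 3, where X_S = 1 if the K_3 on S is monochromatic.
For a fixed S, the K_3 on S has C(3, 2) = 3 edges. P[all 3 edges red] = (1/2)^3, and likewise for blue, so P[monochromatic] = 2·(1/2)^3 = 2^{1 − 3} = 1/4.
By linearity: E[X] = C(52, 3) · 2^{1 − 3} = 22100 · 1/4 = 5525.
Numerically: E[X] ≈ 5525.00000.

E[X] = C(52,3)·2^(1−C(3,2)) = 5525 ≈ 5525.00000.


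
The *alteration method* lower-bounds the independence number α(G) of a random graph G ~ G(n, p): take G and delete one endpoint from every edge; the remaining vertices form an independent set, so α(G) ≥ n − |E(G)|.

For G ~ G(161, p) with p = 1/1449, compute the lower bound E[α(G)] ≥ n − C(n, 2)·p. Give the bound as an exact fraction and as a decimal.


E[|E(G)|] = C(161, 2)·p = 12880 · (1/1449) = 80/9.
E[α(G)] ≥ n − E[|E(G)|] = 161 − 80/9 = 1369/9.
Numerically: ≈ 152.111.
(This is only a lower bound; the true E[α(G)] may be larger.)

E[α(G)] ≥ 1369/9 ≈ 152.111.


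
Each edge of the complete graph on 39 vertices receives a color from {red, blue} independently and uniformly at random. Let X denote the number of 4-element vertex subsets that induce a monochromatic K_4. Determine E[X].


Let X = Σ_S X_S over the C(39, 4) = 82251 subsets S of size 4, where X_S = 1 if the K_4 on S is monochromatic.
For a fixed S, the K_4 on S has C(4, 2) = 6 edges. P[all 6 edges red] = (1/2)^6, and likewise for blue, so P[monochromatic] = 2·(1/2)^6 = 2^{1 − 6} = 1/32.
By linearity of expectation: E[X] = C(39, 4) · 2^{1 − 6} = 82251 · 1/32 = 82251/32.
Numerically: E[X] ≈ 2570.3438.

E[X] = C(39,4)·2^(1−C(4,2)) = 82251/32 ≈ 2570.3438.


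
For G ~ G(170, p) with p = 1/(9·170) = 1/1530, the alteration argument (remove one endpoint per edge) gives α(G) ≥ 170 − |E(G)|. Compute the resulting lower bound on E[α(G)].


E[|E(G)|] = C(170, 2)·p = 14365 · (1/1530) = 169/18.
E[α(G)] ≥ n − E[|E(G)|] = 170 − 169/18 = 2891/18.
Numerically: ≈ 160.611111.
(This is only a lower bound; the true E[α(G)] may be larger.)

E[α(G)] ≥ 2891/18 ≈ 160.611111.


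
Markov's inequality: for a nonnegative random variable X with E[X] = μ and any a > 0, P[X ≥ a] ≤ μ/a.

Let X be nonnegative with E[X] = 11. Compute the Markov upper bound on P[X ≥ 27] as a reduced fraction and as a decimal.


μ = E[X] = 11, a = 27.
Markov: P[X ≥ 27] ≤ μ/a = (11)/27 = 11/27.
Numerically: ≈ 0.407407.
(Since a = 27 > μ = 11.000000, the bound 11/27 is < 1 and informative.)

P[X ≥ 27] ≤ 11/27 ≈ 0.407407.


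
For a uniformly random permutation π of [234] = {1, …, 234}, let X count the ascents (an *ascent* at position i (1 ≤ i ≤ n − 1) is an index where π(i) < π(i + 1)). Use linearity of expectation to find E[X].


Write X = Σ X_I over i = 1, …, 233, with X_I the indicator of one ascent.
There are 233 indicators.
For each fixed i, the pair (π(i), π(i+1)) is a uniformly random ordered pair of distinct values from {1, …, 234}; by symmetry P[π(i) < π(i+1)] = 1/2.
By linearity: E[X] = 233 · (1/2) = (234 − 1) · (1/2) = 233/2 ≈ 116.500000.

E[X] = 233/2 = 116.500000.


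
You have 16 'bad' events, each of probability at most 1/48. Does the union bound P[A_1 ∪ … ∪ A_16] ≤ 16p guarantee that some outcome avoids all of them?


Union bound: P[∪_{i=1}^{16} A_i] ≤ Σ_i P[A_i] ≤ 16·p = 16·(1/48) = 1/3.
Numerically: 1/3 ≈ 0.333.
Is 1/3 < 1? YES.
Since P[∪ A_i] ≤ 1/3 < 1, the complement has P[∩ A_i^c] ≥ 1 − 1/3 = 2/3 > 0, so some outcome avoids every A_i.

16·p = 1/3 ≈ 0.333; existence CERTIFIED by the union bound.


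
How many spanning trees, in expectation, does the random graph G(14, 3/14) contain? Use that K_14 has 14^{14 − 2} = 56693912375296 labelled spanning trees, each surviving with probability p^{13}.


K_14 has 14^{14 − 2} = 56693912375296 labelled spanning trees.
For each such spanning tree H, let X_H = 1 if all 13 edges of H are present in G. Then P[X_H = 1] = p^{13} = (3/14)^{13} = 1594323/793714773254144.
By linearity: E[X] = Σ_H E[X_H] = 56693912375296 · p^{13} = 56693912375296 · 1594323/793714773254144 = 1594323/14.
Numerically: E[X] ≈ 1.1388e+05.

E[X] = 56693912375296 · (3/14)^{13} = 1594323/14 ≈ 1.1388e+05.


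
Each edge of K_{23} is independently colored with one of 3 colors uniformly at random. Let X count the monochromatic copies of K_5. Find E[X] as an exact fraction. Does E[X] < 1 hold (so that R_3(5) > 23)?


E[X] = C(23, 5) · 3^{1 − 10} = 33649 · 3^{−9} = 33649/19683.
As a reduced fraction: E[X] = 33649/19683 ≈ 1.7095463.
Is E[X] < 1? NO.
Since E[X] ≥ 1, the first-moment bound is inconclusive at n = 23; it does NOT by itself certify R_3(5) > 23.

E[X] = 33649/19683 ≈ 1.7095463; E[X] ≥ 1; first-moment method inconclusive here.


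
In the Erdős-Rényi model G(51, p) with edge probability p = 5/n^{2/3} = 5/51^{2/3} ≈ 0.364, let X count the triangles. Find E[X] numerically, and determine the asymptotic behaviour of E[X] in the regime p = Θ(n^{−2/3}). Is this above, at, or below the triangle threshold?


Number of potential triangles: C(51, 3) = 20825.
Each occurs with probability p³ ≈ (0.364)³ ≈ 4.80584e-02.
By linearity: E[X] = C(51, 3)·p³ ≈ 20825 · 4.80584e-02 ≈ 1000.817.
Since α = 2/3 < 1, p = c/n^{2/3} ≫ 1/n is above the triangle threshold p ~ 1/n. Asymptotically E[X] ~ (c³/6)·n^{3(1−α)} = (5³/6)·n^{1} → ∞; triangles are abundant w.h.p.

E[X] ≈ 1000.817; in regime p = Θ(1/n^{2/3}) E[X] diverges (above the triangle threshold p ~ 1/n).


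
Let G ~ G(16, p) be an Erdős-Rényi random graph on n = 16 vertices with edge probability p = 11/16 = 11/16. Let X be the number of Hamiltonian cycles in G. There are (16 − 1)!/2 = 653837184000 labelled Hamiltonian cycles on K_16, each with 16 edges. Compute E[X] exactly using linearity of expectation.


K_16 has (16 − 1)!/2 = 653837184000 labelled Hamiltonian cycles.
For each such Hamiltonian cycle H, let X_H = 1 if all 16 edges of H are present in G. Then P[X_H = 1] = p^{16} = (11/16)^{16} = 45949729863572161/18446744073709551616.
Summing the indicators: E[X] = Σ_H E[X_H] = 653837184000 · p^{16} = 653837184000 · 45949729863572161/18446744073709551616 = 29339494120662818290072875/18014398509481984.
Numerically: E[X] ≈ 1.629e+09.

E[X] = 653837184000 · (11/16)^{16} = 29339494120662818290072875/18014398509481984 ≈ 1.629e+09.


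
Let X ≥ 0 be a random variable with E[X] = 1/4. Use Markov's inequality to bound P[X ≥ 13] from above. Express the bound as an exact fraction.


μ = E[X] = 1/4, a = 13.
Markov: P[X ≥ 13] ≤ μ/a = (1/4)/13 = 1/52.
Numerically: ≈ 0.0192.
(Since a = 13 > μ = 0.2500, the bound 1/52 is < 1 and informative.)

P[X ≥ 13] ≤ 1/52 ≈ 0.0192.


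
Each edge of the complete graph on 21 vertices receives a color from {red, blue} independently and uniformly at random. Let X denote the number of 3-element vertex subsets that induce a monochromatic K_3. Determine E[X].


Let X = Σ_S X_S over the C(21, 3) = 1330 subsets S of size 3, where X_S = 1 if the K_3 on S is monochromatic.
For a fixed S, the K_3 on S has C(3, 2) = 3 edges. P[all 3 edges red] = (1/2)^3, and likewise for blue, so P[monochromatic] = 2·(1/2)^3 = 2^{1 − 3} = 1/4.
By linearity: E[X] = C(21, 3) · 2^{1 − 3} = 1330 · 1/4 = 665/2.
Numerically: E[X] ≈ 332.5000.

E[X] = C(21,3)·2^(1−C(3,2)) = 665/2 ≈ 332.5000.


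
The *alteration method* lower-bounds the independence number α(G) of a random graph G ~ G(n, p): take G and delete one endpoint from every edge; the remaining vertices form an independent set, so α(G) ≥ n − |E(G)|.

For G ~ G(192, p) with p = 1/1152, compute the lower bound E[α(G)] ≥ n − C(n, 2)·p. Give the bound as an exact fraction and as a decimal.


E[|E(G)|] = C(192, 2)·p = 18336 · (1/1152) = 191/12.
E[α(G)] ≥ n − E[|E(G)|] = 192 − 191/12 = 2113/12.
Numerically: ≈ 176.08333.
(This is only a lower bound; the true E[α(G)] may be larger.)

E[α(G)] ≥ 2113/12 ≈ 176.08333.


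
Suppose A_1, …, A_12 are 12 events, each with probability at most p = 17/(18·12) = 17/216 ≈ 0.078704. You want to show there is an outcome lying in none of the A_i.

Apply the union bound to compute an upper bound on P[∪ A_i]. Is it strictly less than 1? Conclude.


Union bound: P[∪_{i=1}^{12} A_i] ≤ Σ_i P[A_i] ≤ 12·p = 12·(17/216) = 17/18.
Numerically: 17/18 ≈ 0.944444.
Is 17/18 < 1? YES.
Since P[∪ A_i] ≤ 17/18 < 1, the complement has P[∩ A_i^c] ≥ 1 − 17/18 = 1/18 > 0, so some outcome avoids every A_i.

12·p = 17/18 ≈ 0.944444; existence CERTIFIED by the union bound.


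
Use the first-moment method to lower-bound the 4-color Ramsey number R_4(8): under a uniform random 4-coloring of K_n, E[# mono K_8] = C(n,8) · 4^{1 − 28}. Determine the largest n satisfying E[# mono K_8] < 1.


We need C(n, 8) · 4^{1 − 28} < 1, i.e. C(n, 8) < 4^{28 − 1} = 18014398509481984.
Check values of n near the boundary:
  n = 407: C(407, 8) = 17424959239309050; 17424959239309050 < 18014398509481984? YES
  n = 408: C(408, 8) = 17773458424095231; 17773458424095231 < 18014398509481984? YES
  n = 409: C(409, 8) = 18128041135797879; 18128041135797879 < 18014398509481984? NO
  n = 410: C(410, 8) = 18488798173326195; 18488798173326195 < 18014398509481984? NO
  n = 411: C(411, 8) = 18855821462126715; 18855821462126715 < 18014398509481984? NO
The largest n with C(n, 8) < 18014398509481984 is n = 408 (where E[X] = 17773458424095231/18014398509481984 ≈ 0.98663). Hence R_4(8) > 408, i.e. R_4(8) ≥ 409.

Largest n = 408; hence R_4(8) > 408.


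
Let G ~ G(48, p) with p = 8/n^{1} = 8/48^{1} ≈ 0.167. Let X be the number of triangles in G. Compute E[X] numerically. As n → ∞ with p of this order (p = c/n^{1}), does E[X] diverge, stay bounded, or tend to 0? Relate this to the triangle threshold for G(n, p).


Number of potential triangles: C(48, 3) = 17296.
Each occurs with probability p³ ≈ (0.167)³ ≈ 4.62963e-03.
By linearity: E[X] = C(48, 3)·p³ ≈ 17296 · 4.62963e-03 ≈ 80.074.
Here α = 1, so p = 8/n is exactly at the triangle threshold p ~ 1/n. Asymptotically E[X] → c³/6 = 8³/6 = 256/3 ≈ 85.333, a bounded constant. In this regime the triangle count is asymptotically Poisson(c³/6).

E[X] ≈ 80.074; in regime p = Θ(1/n^{1}) E[X] stays bounded (at the triangle threshold p ~ 1/n).


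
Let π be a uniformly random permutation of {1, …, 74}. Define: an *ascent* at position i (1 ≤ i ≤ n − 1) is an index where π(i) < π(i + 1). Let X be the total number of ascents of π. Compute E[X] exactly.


Write X = Σ X_I over i = 1, …, 73, with X_I the indicator of one ascent.
There are 73 indicators.
For each fixed i, the pair (π(i), π(i+1)) is a uniformly random ordered pair of distinct values from {1, …, 74}; by symmetry P[π(i) < π(i+1)] = 1/2.
By linearity: E[X] = 73 · (1/2) = (74 − 1) · (1/2) = 73/2 ≈ 36.5000.

E[X] = 73/2 = 36.5000.


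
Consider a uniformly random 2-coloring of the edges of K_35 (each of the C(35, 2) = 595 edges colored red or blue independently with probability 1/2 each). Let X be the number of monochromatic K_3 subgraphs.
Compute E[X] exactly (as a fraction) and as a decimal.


Let X = Σ_S X_S over the C(35, 3) = 6545 subsets S of size 3, where X_S = 1 if the K_3 on S is monochromatic.
For a fixed S, the K_3 on S has C(3, 2) = 3 edges. P[all 3 edges red] = (1/2)^3, and likewise for blue, so P[monochromatic] = 2·(1/2)^3 = 2^{1 − 3} = 1/4.
Summing: E[X] = C(35, 3) · 2^{1 − 3} = 6545 · 1/4 = 6545/4.
Numerically: E[X] ≈ 1636.25000.

E[X] = C(35,3)·2^(1−C(3,2)) = 6545/4 ≈ 1636.25000.
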